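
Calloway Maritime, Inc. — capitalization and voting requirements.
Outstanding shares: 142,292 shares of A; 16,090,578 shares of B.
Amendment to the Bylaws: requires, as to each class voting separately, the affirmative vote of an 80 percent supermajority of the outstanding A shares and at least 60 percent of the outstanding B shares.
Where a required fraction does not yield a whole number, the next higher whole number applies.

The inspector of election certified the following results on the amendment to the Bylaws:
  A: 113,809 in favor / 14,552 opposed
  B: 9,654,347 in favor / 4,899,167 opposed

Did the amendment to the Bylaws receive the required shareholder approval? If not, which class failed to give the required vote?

Not approved — the A shares did not give the required vote.

A: 4/5 of 142292 = 113833.60, rounded up to 113834; 113,834 required, 113,809 in favor — not approved.
B: 3/5 of 16090578 = 9654346.80, rounded up to 9654347; 9,654,347 required, 9,654,347 in favor — approved.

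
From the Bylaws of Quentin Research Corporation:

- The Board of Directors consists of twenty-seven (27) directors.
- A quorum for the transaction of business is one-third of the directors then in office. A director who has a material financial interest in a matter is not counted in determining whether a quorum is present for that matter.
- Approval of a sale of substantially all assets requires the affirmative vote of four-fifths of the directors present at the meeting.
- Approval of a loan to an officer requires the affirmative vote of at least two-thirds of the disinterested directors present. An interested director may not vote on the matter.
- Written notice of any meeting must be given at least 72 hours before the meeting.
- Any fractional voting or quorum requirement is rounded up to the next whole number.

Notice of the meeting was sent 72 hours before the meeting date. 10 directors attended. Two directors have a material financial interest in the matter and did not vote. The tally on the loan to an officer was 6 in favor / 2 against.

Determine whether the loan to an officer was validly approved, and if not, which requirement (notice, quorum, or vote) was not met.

Notice: 72 hours given; 72 required (72 ≥ 72). Satisfied.
Quorum: 10 present, but the 2 interested directors do not count, leaving 8. Quorum is 9. Not satisfied.
Vote: the loan to an officer requires two-thirds of the disinterested directors present (10 − 2 = 8). 2/3 of 8 = 5.33, rounded up to 6, so 6 affirmative votes are needed; 6 voted in favor. Satisfied. (Moot — without a quorum no business can be validly transacted.)

Invalid — quorum requirement not satisfied.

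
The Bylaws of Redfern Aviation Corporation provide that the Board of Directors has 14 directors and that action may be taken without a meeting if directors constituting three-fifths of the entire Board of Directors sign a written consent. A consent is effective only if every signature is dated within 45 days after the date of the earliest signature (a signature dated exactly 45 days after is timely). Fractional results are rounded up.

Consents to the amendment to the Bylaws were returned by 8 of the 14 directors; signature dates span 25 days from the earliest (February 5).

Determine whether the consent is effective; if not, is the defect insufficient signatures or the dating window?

Not effective — insufficient signatures.

Signatures required: three-fifths of 14 — 3/5 of 14 = 8.40, rounded up to 9, so 9 needed; 8 signed. Insufficient.
Dating window: the latest signature is 25 days after the earliest; the limit is 45 days. Within the window.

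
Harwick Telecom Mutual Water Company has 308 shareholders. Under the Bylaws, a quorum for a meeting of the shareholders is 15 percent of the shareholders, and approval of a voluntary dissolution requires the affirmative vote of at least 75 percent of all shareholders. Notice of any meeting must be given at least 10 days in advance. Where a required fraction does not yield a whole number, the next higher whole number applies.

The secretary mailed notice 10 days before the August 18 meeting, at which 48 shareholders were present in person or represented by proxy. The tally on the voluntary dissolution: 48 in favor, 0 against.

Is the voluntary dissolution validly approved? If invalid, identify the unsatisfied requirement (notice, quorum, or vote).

Notice: 10 days given; 10 required. Satisfied.
Quorum: 15% of 308 = 46.20, rounded up to 47; 48 present. Satisfied.
Vote: requires three-fourths of all shareholders (308); 3/4 of 308 = 231, so 231 needed; 48 in favor. Not satisfied.

Invalid — vote requirement not satisfied.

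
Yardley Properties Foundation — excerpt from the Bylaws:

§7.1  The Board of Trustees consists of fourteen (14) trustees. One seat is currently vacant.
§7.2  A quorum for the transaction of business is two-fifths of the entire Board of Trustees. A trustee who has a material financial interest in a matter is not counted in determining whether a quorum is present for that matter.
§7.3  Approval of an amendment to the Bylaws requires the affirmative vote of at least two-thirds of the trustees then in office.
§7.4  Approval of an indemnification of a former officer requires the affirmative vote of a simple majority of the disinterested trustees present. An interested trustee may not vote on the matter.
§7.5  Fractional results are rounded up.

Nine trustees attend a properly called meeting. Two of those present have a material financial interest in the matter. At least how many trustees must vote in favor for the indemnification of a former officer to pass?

The indemnification of a former officer requires a majority of the disinterested trustees present (9 − 2 = 7).
A majority of 7 is 4.

4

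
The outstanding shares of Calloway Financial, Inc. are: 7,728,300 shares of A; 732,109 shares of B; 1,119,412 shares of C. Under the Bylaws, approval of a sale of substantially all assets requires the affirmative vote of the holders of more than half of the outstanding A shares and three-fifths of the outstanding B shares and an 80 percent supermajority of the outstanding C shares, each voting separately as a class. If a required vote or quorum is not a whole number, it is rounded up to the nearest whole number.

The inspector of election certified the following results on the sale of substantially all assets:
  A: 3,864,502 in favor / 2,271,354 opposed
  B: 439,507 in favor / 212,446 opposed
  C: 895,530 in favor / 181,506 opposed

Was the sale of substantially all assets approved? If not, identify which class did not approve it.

A: a majority of 7728300 is 3864151; 3,864,151 required, 3,864,502 in favor — approved.
B: 3/5 of 732109 = 439265.40, rounded up to 439266; 439,266 required, 439,507 in favor — approved.
C: 4/5 of 1119412 = 895529.60, rounded up to 895530; 895,530 required, 895,530 in favor — approved.

Approved — every class gave the required vote.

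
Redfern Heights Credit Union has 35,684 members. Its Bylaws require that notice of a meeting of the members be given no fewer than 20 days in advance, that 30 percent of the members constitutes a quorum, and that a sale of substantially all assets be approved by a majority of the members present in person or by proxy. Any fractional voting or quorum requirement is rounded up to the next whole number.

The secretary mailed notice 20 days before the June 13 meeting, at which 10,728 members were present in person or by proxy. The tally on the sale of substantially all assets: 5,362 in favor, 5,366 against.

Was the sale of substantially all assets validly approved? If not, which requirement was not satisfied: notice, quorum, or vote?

Invalid — vote requirement not satisfied.

Notice: 20 days given; 20 required. Satisfied.
Quorum: 30% of 35,684 = 10,705.20, rounded up to 10,706; 10,728 present. Satisfied.
Vote: requires a majority of those present (10,728); a majority of 10728 is 5365, so 5,365 needed; 5,362 in favor. Not satisfied.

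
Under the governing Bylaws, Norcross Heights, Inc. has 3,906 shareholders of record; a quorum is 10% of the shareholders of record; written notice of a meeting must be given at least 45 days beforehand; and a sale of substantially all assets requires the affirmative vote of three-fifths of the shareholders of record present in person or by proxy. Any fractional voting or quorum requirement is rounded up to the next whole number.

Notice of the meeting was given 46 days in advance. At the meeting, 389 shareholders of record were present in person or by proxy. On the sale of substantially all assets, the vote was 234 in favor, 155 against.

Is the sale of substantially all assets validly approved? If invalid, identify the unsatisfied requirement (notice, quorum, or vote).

Invalid — quorum requirement not satisfied.

Notice: 46 days given; 45 required. Satisfied.
Quorum: 10% of 3,906 = 390.60, rounded up to 391; 389 present. Not satisfied.
Vote: requires three-fifths of those present (389); 3/5 of 389 = 233.40, rounded up to 234, so 234 needed; 234 in favor. Satisfied.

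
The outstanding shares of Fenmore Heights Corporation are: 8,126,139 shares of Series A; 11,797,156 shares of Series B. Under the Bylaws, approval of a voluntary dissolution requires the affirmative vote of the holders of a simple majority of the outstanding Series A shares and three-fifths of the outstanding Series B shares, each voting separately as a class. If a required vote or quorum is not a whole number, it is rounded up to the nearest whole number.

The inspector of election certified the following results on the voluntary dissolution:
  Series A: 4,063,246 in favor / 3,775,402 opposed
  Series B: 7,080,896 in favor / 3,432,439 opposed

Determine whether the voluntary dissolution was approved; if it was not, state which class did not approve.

Approved — every class gave the required vote.

Series A: a majority of 8126139 is 4063070; 4,063,070 required, 4,063,246 in favor — approved.
Series B: 3/5 of 11797156 = 7078293.60, rounded up to 7078294; 7,078,294 required, 7,080,896 in favor — approved.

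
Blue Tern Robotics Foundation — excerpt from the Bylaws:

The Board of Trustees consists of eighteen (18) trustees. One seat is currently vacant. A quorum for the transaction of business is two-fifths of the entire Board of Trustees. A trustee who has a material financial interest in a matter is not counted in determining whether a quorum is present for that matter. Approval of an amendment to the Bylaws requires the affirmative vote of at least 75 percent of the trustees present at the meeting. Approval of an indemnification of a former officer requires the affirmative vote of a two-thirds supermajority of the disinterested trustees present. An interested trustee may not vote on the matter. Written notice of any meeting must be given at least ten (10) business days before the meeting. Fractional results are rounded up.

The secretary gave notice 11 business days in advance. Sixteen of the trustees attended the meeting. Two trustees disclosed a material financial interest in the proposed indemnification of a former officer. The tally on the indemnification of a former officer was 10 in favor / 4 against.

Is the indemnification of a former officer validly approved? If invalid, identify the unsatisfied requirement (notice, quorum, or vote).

Notice: 11 business days given; 10 required (11 ≥ 10). Satisfied.
Quorum: 16 present, but the 2 interested trustees do not count, leaving 14. Quorum is 8. Satisfied.
Vote: the indemnification of a former officer requires two-thirds of the disinterested trustees present (16 − 2 = 14). 2/3 of 14 = 9.33, rounded up to 10, so 10 affirmative votes are needed; 10 voted in favor. Satisfied.

Valid — all requirements satisfied.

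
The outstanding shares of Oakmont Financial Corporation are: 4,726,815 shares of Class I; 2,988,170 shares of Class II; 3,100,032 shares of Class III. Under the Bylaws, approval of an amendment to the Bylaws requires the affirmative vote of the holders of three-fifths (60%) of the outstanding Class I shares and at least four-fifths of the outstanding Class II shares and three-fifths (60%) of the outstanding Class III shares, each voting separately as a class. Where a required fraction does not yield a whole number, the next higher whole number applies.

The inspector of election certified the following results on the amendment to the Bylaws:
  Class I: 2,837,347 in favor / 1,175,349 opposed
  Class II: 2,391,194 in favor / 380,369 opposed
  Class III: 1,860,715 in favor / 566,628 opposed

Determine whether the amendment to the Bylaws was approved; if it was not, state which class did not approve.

Class I: 3/5 of 4726815 = 2836089; 2,836,089 required, 2,837,347 in favor — approved.
Class II: 4/5 of 2988170 = 2390536; 2,390,536 required, 2,391,194 in favor — approved.
Class III: 3/5 of 3100032 = 1860019.20, rounded up to 1860020; 1,860,020 required, 1,860,715 in favor — approved.

Approved — every class gave the required vote.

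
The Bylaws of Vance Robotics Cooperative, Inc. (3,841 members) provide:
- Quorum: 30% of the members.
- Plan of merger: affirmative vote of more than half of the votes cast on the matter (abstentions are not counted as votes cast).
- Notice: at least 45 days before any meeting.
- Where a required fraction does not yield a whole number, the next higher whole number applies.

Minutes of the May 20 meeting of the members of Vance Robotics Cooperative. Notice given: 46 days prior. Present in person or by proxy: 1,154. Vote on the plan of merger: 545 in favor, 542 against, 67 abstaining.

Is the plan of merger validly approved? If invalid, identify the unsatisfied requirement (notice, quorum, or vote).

Valid — all requirements satisfied.

Notice: 46 days given; 45 required. Satisfied.
Quorum: 30% of 3,841 = 1,152.30, rounded up to 1,153; 1,154 present. Satisfied.
Vote: requires a majority of the votes cast (1,154 − 67 abstaining = 1,087); a majority of 1087 is 544, so 544 needed; 545 in favor. Satisfied.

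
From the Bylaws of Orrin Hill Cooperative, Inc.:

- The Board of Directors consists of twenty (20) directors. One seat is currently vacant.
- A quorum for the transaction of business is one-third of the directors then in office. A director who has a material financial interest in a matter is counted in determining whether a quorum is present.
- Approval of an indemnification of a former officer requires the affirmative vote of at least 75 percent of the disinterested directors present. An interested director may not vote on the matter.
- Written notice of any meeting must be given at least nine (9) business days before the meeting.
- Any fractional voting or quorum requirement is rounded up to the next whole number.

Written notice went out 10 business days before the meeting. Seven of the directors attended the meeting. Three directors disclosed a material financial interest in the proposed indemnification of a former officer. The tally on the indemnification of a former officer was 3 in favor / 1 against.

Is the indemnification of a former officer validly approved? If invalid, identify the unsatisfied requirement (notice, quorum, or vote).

Valid — all requirements satisfied.

Notice: 10 business days given; 9 required (10 ≥ 9). Satisfied.
Quorum: 7 present (interested directors count toward quorum); quorum is 7. Satisfied.
Vote: the indemnification of a former officer requires three-fourths of the disinterested directors present (7 − 3 = 4). 3/4 of 4 = 3, so 3 affirmative votes are needed; 3 voted in favor. Satisfied.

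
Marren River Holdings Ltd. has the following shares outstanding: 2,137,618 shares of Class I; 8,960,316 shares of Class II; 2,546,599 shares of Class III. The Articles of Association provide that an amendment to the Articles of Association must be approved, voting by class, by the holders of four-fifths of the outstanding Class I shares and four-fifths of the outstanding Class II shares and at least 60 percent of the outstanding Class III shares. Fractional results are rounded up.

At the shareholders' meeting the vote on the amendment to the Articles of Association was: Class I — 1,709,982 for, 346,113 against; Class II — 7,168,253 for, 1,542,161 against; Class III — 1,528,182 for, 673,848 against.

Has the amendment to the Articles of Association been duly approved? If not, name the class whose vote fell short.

Class I: 4/5 of 2137618 = 1710094.40, rounded up to 1710095; 1,710,095 required, 1,709,982 in favor — not approved.
Class II: 4/5 of 8960316 = 7168252.80, rounded up to 7168253; 7,168,253 required, 7,168,253 in favor — approved.
Class III: 3/5 of 2546599 = 1527959.40, rounded up to 1527960; 1,527,960 required, 1,528,182 in favor — approved.

Not approved — the Class I shares did not give the required vote.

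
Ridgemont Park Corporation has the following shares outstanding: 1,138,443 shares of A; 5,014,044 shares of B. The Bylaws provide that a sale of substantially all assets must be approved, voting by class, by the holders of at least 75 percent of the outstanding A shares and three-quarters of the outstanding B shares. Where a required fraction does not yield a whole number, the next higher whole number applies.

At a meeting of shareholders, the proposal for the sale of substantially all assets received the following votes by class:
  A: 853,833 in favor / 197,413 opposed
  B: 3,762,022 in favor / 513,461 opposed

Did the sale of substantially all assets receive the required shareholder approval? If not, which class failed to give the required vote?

A: 3/4 of 1138443 = 853832.25, rounded up to 853833; 853,833 required, 853,833 in favor — approved.
B: 3/4 of 5014044 = 3760533; 3,760,533 required, 3,762,022 in favor — approved.

Approved — every class gave the required vote.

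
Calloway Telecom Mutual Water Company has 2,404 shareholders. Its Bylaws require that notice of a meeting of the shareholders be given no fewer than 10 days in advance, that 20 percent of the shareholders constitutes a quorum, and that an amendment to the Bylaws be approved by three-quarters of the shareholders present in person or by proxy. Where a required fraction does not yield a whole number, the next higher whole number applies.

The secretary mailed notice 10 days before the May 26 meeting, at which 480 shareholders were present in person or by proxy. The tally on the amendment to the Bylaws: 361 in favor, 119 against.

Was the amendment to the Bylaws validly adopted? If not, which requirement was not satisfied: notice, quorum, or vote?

Invalid — quorum requirement not satisfied.

Notice: 10 days given; 10 required. Satisfied.
Quorum: 20% of 2,404 = 480.80, rounded up to 481; 480 present. Not satisfied.
Vote: requires three-fourths of those present (480); 3/4 of 480 = 360, so 360 needed; 361 in favor. Satisfied.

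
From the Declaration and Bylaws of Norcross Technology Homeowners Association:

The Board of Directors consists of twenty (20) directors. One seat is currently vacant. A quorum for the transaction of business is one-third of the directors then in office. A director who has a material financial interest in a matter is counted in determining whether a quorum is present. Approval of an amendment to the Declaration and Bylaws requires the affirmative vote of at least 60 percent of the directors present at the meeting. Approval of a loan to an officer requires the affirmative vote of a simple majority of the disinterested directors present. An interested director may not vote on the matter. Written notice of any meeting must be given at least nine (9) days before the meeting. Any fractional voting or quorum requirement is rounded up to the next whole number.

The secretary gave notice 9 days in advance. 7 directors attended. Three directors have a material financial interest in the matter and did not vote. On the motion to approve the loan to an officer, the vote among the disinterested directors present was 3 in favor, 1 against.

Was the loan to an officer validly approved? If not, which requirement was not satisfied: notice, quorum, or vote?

Valid — all requirements satisfied.

Notice: 9 days given; 9 required (9 ≥ 9). Satisfied.
Quorum: 7 present (interested directors count toward quorum); quorum is 7. Satisfied.
Vote: the loan to an officer requires a majority of the disinterested directors present (7 − 3 = 4). A majority of 4 is 3, so 3 affirmative votes are needed; 3 voted in favor. Satisfied.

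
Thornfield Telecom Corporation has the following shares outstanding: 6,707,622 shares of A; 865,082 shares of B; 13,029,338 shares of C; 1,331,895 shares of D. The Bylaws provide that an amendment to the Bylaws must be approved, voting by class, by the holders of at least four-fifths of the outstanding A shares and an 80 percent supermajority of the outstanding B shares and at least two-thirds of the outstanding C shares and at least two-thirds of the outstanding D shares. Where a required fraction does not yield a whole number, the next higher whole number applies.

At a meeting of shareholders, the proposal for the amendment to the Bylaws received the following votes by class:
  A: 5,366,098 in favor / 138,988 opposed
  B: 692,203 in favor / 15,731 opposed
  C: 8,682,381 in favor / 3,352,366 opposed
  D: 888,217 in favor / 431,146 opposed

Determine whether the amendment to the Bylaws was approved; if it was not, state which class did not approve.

A: 4/5 of 6707622 = 5366097.60, rounded up to 5366098; 5,366,098 required, 5,366,098 in favor — approved.
B: 4/5 of 865082 = 692065.60, rounded up to 692066; 692,066 required, 692,203 in favor — approved.
C: 2/3 of 13029338 = 8686225.33, rounded up to 8686226; 8,686,226 required, 8,682,381 in favor — not approved.
D: 2/3 of 1331895 = 887930; 887,930 required, 888,217 in favor — approved.

Not approved — the C shares did not give the required vote.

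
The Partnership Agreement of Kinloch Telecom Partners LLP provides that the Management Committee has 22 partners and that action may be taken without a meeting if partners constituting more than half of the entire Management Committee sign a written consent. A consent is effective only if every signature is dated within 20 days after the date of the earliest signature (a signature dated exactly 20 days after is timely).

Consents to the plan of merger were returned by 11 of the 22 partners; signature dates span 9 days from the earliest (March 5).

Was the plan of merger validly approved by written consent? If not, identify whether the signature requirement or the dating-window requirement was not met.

Signatures required: more than half of 22 — a majority of 22 is 12, so 12 needed; 11 signed. Insufficient.
Dating window: the latest signature is 9 days after the earliest; the limit is 20 days. Within the window.

Not effective — insufficient signatures.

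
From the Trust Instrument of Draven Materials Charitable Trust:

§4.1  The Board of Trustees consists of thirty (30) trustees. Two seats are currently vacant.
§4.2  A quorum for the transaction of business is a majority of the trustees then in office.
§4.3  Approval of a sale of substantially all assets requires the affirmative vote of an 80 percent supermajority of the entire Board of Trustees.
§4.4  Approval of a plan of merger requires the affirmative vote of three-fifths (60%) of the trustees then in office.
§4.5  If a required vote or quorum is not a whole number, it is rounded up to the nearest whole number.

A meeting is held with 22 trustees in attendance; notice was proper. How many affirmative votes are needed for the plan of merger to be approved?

The plan of merger requires three-fifths of the trustees then in office (28).
3/5 of 28 = 16.80, rounded up to 17.

17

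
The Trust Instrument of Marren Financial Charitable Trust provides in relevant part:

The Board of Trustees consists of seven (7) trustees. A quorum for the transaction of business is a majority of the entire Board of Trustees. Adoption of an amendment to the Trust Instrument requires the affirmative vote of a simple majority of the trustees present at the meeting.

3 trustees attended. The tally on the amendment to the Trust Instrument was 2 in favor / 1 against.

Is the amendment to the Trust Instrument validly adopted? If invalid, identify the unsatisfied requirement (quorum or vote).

Quorum: 3 present; quorum is 4. Not satisfied.
Vote: the amendment to the Trust Instrument requires a majority of the trustees present (3). A majority of 3 is 2, so 2 affirmative votes are needed; 2 voted in favor. Satisfied. (Moot — without a quorum no business can be validly transacted.)

Invalid — quorum requirement not satisfied.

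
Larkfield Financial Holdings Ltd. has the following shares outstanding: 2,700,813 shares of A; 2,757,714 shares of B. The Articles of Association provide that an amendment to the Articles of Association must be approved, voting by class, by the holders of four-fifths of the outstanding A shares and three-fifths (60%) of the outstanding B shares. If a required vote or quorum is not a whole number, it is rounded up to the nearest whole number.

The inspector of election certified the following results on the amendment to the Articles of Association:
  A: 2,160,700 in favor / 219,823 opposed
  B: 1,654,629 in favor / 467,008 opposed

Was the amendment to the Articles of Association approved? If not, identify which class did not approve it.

Approved — every class gave the required vote.

A: 4/5 of 2700813 = 2160650.40, rounded up to 2160651; 2,160,651 required, 2,160,700 in favor — approved.
B: 3/5 of 2757714 = 1654628.40, rounded up to 1654629; 1,654,629 required, 1,654,629 in favor — approved.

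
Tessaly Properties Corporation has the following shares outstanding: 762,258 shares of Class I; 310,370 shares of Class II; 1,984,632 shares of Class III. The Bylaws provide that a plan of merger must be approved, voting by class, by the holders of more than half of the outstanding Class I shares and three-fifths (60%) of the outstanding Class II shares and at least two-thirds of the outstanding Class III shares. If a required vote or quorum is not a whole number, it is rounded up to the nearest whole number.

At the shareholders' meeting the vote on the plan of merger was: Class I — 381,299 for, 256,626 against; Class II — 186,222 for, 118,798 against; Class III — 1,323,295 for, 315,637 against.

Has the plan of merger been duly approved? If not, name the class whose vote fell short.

Approved — every class gave the required vote.

Class I: a majority of 762258 is 381130; 381,130 required, 381,299 in favor — approved.
Class II: 3/5 of 310370 = 186222; 186,222 required, 186,222 in favor — approved.
Class III: 2/3 of 1984632 = 1323088; 1,323,088 required, 1,323,295 in favor — approved.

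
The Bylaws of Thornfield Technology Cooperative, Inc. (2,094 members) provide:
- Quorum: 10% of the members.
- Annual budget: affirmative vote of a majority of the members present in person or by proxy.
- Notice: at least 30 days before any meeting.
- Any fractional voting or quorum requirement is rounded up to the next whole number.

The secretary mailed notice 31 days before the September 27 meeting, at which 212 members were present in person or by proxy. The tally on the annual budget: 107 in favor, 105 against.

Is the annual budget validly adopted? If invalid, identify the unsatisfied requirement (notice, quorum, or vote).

Valid — all requirements satisfied.

Notice: 31 days given; 30 required. Satisfied.
Quorum: 10% of 2,094 = 209.40, rounded up to 210; 212 present. Satisfied.
Vote: requires a majority of those present (212); a majority of 212 is 107, so 107 needed; 107 in favor. Satisfied.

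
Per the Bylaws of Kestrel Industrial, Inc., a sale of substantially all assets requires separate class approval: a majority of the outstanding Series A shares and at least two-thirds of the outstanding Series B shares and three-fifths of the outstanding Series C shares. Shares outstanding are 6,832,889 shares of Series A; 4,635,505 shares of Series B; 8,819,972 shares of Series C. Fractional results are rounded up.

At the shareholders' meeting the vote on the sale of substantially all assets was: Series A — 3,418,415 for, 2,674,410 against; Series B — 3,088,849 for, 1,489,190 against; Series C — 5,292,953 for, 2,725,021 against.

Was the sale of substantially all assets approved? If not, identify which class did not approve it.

Not approved — the Series B shares did not give the required vote.

Series A: a majority of 6832889 is 3416445; 3,416,445 required, 3,418,415 in favor — approved.
Series B: 2/3 of 4635505 = 3090336.67, rounded up to 3090337; 3,090,337 required, 3,088,849 in favor — not approved.
Series C: 3/5 of 8819972 = 5291983.20, rounded up to 5291984; 5,291,984 required, 5,292,953 in favor — approved.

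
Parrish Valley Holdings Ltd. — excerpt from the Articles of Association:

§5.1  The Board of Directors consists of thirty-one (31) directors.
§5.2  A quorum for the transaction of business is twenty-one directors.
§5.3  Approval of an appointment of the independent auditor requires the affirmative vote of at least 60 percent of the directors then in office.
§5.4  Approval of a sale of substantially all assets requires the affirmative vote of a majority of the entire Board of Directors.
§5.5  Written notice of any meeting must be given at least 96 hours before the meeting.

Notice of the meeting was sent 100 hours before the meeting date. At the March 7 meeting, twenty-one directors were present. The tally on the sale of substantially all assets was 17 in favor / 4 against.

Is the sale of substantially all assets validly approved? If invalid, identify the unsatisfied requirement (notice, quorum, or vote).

Notice: 100 hours given; 96 required (100 ≥ 96). Satisfied.
Quorum: 21 present; quorum is 21. Satisfied.
Vote: the sale of substantially all assets requires a majority of the entire Board of Directors (31). A majority of 31 is 16, so 16 affirmative votes are needed; 17 voted in favor. Satisfied.

Valid — all requirements satisfied.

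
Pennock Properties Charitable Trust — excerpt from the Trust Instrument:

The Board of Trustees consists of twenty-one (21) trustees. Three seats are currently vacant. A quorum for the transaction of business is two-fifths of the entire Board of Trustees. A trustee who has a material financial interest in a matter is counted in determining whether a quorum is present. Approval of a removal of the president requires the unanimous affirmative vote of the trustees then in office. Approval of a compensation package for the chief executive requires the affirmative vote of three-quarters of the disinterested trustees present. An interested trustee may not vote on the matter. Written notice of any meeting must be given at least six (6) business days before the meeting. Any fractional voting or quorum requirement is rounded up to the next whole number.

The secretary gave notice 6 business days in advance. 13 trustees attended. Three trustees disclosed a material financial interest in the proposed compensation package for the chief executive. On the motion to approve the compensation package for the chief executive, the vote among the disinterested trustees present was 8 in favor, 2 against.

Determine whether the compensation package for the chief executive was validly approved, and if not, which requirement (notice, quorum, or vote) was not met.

Valid — all requirements satisfied.

Notice: 6 business days given; 6 required (6 ≥ 6). Satisfied.
Quorum: 13 present (interested trustees count toward quorum); quorum is 9. Satisfied.
Vote: the compensation package for the chief executive requires three-fourths of the disinterested trustees present (13 − 3 = 10). 3/4 of 10 = 7.50, rounded up to 8, so 8 affirmative votes are needed; 8 voted in favor. Satisfied.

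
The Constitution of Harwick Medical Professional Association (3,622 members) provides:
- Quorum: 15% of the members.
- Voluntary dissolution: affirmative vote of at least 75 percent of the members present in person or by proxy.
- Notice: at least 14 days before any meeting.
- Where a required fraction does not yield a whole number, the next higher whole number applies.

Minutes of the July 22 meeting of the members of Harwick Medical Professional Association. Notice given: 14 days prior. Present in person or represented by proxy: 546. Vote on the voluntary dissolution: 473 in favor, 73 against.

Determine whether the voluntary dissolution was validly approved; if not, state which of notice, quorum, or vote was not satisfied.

Notice: 14 days given; 14 required. Satisfied.
Quorum: 15% of 3,622 = 543.30, rounded up to 544; 546 present. Satisfied.
Vote: requires three-fourths of those present (546); 3/4 of 546 = 409.50, rounded up to 410, so 410 needed; 473 in favor. Satisfied.

Valid — all requirements satisfied.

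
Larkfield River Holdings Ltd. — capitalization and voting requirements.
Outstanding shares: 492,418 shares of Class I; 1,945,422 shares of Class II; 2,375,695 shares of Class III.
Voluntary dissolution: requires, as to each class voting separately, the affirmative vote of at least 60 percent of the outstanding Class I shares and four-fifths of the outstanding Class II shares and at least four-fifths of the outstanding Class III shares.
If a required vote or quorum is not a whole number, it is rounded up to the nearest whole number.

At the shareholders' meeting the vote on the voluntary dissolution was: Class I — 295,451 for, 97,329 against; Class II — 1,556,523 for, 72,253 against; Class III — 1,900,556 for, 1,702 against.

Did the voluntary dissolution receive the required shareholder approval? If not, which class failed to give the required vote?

Approved — every class gave the required vote.

Class I: 3/5 of 492418 = 295450.80, rounded up to 295451; 295,451 required, 295,451 in favor — approved.
Class II: 4/5 of 1945422 = 1556337.60, rounded up to 1556338; 1,556,338 required, 1,556,523 in favor — approved.
Class III: 4/5 of 2375695 = 1900556; 1,900,556 required, 1,900,556 in favor — approved.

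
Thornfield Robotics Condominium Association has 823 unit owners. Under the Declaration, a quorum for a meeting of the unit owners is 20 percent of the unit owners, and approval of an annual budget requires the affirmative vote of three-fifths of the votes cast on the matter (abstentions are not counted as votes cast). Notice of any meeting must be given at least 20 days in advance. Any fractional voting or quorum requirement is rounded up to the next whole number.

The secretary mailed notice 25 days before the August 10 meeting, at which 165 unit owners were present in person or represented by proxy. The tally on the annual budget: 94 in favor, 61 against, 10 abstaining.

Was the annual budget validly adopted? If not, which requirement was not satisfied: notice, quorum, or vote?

Valid — all requirements satisfied.

Notice: 25 days given; 20 required. Satisfied.
Quorum: 20% of 823 = 164.60, rounded up to 165; 165 present. Satisfied.
Vote: requires three-fifths of the votes cast (165 − 10 abstaining = 155); 3/5 of 155 = 93, so 93 needed; 94 in favor. Satisfied.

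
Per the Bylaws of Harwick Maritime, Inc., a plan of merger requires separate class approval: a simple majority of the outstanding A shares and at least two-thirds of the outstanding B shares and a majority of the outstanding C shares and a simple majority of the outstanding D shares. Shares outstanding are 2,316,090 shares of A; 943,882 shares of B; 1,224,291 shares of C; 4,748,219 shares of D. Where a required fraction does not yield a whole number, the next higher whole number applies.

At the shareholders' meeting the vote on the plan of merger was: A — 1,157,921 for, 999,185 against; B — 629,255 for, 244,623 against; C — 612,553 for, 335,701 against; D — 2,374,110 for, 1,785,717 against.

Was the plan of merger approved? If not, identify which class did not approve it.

Not approved — the A shares did not give the required vote.

A: a majority of 2316090 is 1158046; 1,158,046 required, 1,157,921 in favor — not approved.
B: 2/3 of 943882 = 629254.67, rounded up to 629255; 629,255 required, 629,255 in favor — approved.
C: a majority of 1224291 is 612146; 612,146 required, 612,553 in favor — approved.
D: a majority of 4748219 is 2374110; 2,374,110 required, 2,374,110 in favor — approved.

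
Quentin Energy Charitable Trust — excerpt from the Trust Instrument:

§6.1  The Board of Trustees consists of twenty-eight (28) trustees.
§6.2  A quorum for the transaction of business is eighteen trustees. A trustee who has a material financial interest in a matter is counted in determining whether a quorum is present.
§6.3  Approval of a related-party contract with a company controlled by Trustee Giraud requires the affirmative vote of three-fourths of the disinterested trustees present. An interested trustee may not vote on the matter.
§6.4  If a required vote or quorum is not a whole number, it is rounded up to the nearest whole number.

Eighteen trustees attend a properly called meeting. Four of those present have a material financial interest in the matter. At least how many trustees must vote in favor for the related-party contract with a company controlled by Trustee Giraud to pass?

11

The related-party contract with a company controlled by Trustee Giraud requires three-fourths of the disinterested trustees present (18 − 4 = 14).
3/4 of 14 = 10.50, rounded up to 11.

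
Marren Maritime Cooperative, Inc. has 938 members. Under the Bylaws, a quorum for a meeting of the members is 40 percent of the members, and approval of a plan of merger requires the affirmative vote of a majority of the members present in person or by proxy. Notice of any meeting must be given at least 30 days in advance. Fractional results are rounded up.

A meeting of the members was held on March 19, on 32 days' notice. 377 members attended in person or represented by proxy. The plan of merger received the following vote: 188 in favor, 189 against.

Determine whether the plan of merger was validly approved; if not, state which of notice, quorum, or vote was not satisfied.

Notice: 32 days given; 30 required. Satisfied.
Quorum: 40% of 938 = 375.20, rounded up to 376; 377 present. Satisfied.
Vote: requires a majority of those present (377); a majority of 377 is 189, so 189 needed; 188 in favor. Not satisfied.

Invalid — vote requirement not satisfied.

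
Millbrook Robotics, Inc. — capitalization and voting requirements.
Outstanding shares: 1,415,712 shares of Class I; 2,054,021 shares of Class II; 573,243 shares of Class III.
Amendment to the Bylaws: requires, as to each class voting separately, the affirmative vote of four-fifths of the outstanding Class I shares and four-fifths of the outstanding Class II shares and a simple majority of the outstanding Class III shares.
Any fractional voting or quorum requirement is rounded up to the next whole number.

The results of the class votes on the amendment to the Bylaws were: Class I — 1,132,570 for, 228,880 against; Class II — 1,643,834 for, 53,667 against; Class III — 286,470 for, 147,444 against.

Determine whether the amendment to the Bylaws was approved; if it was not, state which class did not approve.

Class I: 4/5 of 1415712 = 1132569.60, rounded up to 1132570; 1,132,570 required, 1,132,570 in favor — approved.
Class II: 4/5 of 2054021 = 1643216.80, rounded up to 1643217; 1,643,217 required, 1,643,834 in favor — approved.
Class III: a majority of 573243 is 286622; 286,622 required, 286,470 in favor — not approved.

Not approved — the Class III shares did not give the required vote.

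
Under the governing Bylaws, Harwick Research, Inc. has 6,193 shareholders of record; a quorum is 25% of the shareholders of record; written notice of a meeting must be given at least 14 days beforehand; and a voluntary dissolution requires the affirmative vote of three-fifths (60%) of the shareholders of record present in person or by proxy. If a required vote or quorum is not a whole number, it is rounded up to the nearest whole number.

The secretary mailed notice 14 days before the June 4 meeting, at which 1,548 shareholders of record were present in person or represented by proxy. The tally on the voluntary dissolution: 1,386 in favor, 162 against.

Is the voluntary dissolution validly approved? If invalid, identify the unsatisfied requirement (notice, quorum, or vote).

Invalid — quorum requirement not satisfied.

Notice: 14 days given; 14 required. Satisfied.
Quorum: 25% of 6,193 = 1,548.25, rounded up to 1,549; 1,548 present. Not satisfied.
Vote: requires three-fifths of those present (1,548); 3/5 of 1548 = 928.80, rounded up to 929, so 929 needed; 1,386 in favor. Satisfied.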